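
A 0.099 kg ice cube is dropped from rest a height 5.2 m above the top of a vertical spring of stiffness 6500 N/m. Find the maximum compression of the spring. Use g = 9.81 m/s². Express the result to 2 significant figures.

Take the reference level at the top of the uncompressed spring. At max compression the cube has fallen H + x and is momentarily at rest:
mg(H + x) = ½kx²
½(6500)x² − (0.099)(9.81)x − (0.099)(9.81)(5.2) = 0
3250x² − 0.9712x − 5.050 = 0
x = [0.9712 + √(0.9432 + 65652)]/(2 × 3250) = 0.03957 m

x = 0.040 m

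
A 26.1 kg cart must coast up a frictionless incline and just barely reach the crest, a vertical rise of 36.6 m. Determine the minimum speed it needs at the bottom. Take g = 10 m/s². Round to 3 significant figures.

At the top it is momentarily at rest, so all KE converts to PE: ½mv² = mgh
v = √(2gh) = √(2 × 10 × 36.6) = 27.06 m/s

v = 27.1 m/s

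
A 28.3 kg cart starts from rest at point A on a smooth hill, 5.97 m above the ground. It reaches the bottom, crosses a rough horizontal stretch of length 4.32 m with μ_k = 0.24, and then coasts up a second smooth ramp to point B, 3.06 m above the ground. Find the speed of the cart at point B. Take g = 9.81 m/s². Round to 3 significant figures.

v = 6.06 m/s

Energy at A: mgh₁ = (28.3)(9.81)(5.97) = 1657.4 J
Friction loss: W_f = μ_k mg d = 287.8 J
At B: ½mv² + mgh₂ = mgh₁ − W_f
½mv² = 1657.4 − 287.8 − 849.53 = 520.04 J
v = √(2 × 520.04/28.3) = 6.062 m/s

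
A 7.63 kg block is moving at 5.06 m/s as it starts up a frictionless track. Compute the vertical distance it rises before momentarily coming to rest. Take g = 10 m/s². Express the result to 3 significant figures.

h = 1.28 m

Setting KE at the bottom equal to PE gained: ½mv² = mgh
h = v²/(2g) = 5.06²/(2 × 10) = 1.280 m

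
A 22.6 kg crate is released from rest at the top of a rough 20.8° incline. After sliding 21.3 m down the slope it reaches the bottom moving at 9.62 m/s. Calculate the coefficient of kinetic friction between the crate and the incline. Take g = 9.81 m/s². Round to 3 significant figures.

μ_k = 0.143

The energy dissipated by friction is the PE lost minus the KE gained:
mgL sinθ = 1676.9 J; ½mv² = 1045.8 J
W_f = 1676.9 − 1045.8 = 631.2 J
μ_k = W_f/(mg cosθ · L) = 631.2/(207.3 × 21.3) = 0.1430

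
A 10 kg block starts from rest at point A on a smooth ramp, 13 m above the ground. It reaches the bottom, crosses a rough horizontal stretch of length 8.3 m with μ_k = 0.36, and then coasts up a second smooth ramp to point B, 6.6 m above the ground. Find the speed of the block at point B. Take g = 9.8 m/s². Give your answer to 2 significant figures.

Energy at A: mgh₁ = (10)(9.8)(13) = 1274.0 J
Friction loss: W_f = μ_k mg d = 292.8 J
At B: ½mv² + mgh₂ = mgh₁ − W_f
½mv² = 1274.0 − 292.8 − 646.80 = 334.38 J
v = √(2 × 334.38/10) = 8.178 m/s

v = 8.2 m/s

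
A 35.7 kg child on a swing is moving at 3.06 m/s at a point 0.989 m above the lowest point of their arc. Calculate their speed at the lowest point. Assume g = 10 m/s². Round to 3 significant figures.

Energy conservation between the two points: ½mv₀² + mgh = ½mv²
v² = v₀² + 2gh = (3.06)² + 2(10)(0.989) = 29.144
v = √29.144 = 5.398 m/s

v = 5.40 m/s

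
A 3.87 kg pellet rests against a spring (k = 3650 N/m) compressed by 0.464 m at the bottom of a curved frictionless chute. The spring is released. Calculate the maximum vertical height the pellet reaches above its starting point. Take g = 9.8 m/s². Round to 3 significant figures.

h = 10.4 m

All spring PE becomes gravitational PE at the highest point: ½kx² = mgh
h = kx²/(2mg) = (3650)(0.464)²/(2 × 3.87 × 9.8) = 10.36 m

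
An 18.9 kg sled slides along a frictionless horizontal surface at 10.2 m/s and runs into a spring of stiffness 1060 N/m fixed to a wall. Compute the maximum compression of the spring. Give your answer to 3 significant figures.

x = 1.36 m

Conservation of energy between contact and max compression: ½mv² = ½kx²
x = v√(m/k) = 10.2 × √(18.9/1060) = 1.362 m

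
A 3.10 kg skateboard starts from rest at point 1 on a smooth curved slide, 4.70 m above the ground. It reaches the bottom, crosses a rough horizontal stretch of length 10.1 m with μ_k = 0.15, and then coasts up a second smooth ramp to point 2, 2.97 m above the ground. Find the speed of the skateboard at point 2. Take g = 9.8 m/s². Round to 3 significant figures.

v = 2.05 m/s

Energy at 1: mgh₁ = (3.10)(9.8)(4.70) = 142.79 J
Friction loss: W_f = μ_k mg d = 46.03 J
At 2: ½mv² + mgh₂ = mgh₁ − W_f
½mv² = 142.79 − 46.03 − 90.229 = 6.5317 J
v = √(2 × 6.5317/3.10) = 2.053 m/s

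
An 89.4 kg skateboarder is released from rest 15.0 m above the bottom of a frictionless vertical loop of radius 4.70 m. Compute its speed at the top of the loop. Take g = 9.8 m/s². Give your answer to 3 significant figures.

Energy conservation: mgh = ½mv_top² + mg(2r)
v_top² = 2g(h − 2r) = 2(9.8)(15.0 − 9.400) = 109.8
v_top = 10.48 m/s

v = 10.5 m/s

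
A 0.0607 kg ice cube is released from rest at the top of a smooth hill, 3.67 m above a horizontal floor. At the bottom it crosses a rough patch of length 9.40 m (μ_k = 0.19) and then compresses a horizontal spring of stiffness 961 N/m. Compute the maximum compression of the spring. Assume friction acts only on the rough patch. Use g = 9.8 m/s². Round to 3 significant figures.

Initial energy: E₁ = mgh = (0.0607)(9.8)(3.67) = 2.1831 J
Friction removes W_f = μ_k mg d = (0.19)(0.0607)(9.8)(9.40) = 1.062 J
Energy reaching the spring: E = 2.1831 − 1.062 = 1.1207 J
At max compression ½kx² = E ⇒ x = √(2E/k) = √(2 × 1.1207/961) = 0.04829 m

x = 0.0483 m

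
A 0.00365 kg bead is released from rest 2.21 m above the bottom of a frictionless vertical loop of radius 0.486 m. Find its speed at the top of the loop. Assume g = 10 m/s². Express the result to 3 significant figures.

Energy conservation: mgh = ½mv_top² + mg(2r)
v_top² = 2g(h − 2r) = 2(10)(2.21 − 0.9720) = 24.76
v_top = 4.976 m/s

v = 4.98 m/s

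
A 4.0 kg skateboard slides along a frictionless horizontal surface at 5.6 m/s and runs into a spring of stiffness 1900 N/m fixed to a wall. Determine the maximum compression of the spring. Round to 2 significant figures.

x = 0.26 m

At max compression the skateboard is momentarily at rest: ½mv² = ½kx²
x = v√(m/k) = 5.6 × √(4.0/1900) = 0.2569 m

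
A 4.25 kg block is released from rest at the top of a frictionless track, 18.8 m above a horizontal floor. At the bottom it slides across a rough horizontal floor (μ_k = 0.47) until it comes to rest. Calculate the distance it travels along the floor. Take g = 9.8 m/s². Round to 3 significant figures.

Energy bookkeeping (friction removes W_f = μ_k N d):
At rest all PE has been dissipated by friction: mgh = μ_k m g d
d = h/μ_k = 18.8/0.47 = 40.00 m

d = 40.0 m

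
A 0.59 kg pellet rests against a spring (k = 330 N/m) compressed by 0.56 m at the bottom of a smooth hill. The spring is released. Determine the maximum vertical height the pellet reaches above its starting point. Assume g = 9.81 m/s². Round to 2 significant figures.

h = 8.9 m

Energy conservation from release to the highest point: ½kx² = mgh
h = kx²/(2mg) = (330)(0.56)²/(2 × 0.59 × 9.81) = 8.940 m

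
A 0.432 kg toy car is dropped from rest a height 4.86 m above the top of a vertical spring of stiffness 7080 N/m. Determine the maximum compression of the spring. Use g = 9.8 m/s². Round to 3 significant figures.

Take the reference level at the top of the uncompressed spring. At max compression the car has fallen H + x and is momentarily at rest:
mg(H + x) = ½kx²
½(7080)x² − (0.432)(9.8)x − (0.432)(9.8)(4.86) = 0
3540x² − 4.234x − 20.58 = 0
x = [4.234 + √(17.92 + 291346)]/(2 × 3540) = 0.07684 m

x = 0.0768 m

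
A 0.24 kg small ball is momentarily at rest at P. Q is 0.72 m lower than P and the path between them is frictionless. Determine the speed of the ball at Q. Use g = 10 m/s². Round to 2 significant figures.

v = 3.8 m/s

Equating total energy at the two states: mgh = ½mv²
v = √(2gh) = √(2 × 10 × 0.72) = √14.400 = 3.795 m/s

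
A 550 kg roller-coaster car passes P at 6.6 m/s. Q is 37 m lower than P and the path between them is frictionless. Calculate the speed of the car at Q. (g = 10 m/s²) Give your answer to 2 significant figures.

v = 28 m/s

Equating total energy at the two states: ½mv₀² + mgh = ½mv²
The mass cancels from both sides.
v² = v₀² + 2gh = (6.6)² + 2(10)(37) = 783.56
v = √783.56 = 27.99 m/s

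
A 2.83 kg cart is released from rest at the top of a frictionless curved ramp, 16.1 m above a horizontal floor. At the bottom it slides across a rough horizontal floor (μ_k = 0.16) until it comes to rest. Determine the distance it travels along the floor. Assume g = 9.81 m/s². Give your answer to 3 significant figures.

d = 101 m

Energy bookkeeping (friction removes W_f = μ_k N d):
At rest all PE has been dissipated by friction: mgh = μ_k m g d
d = h/μ_k = 16.1/0.16 = 100.6 m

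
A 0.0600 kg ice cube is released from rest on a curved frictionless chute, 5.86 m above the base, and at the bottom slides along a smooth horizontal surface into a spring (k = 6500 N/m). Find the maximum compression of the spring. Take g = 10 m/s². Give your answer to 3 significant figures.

Energy conservation (no friction) from release to max compression: mgh = ½kx²
x = √(2mgh/k) = √(2 × 0.0600 × 10 × 5.86 / 6500) = 0.03289 m

x = 0.0329 m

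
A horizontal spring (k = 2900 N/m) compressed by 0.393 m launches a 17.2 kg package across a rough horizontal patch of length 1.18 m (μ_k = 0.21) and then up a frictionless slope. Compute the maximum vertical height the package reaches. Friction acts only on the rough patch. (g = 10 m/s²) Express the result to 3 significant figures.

Spring energy: E₀ = ½kx² = ½(2900)(0.393)² = 223.95 J
Friction: W_f = μ_k mg d = (0.21)(17.2)(10)(1.18) = 42.62 J
Energy at base of ramp: E = 223.95 − 42.62 = 181.33 J
At max height all remaining energy is PE: mgh = E ⇒ h = E/(mg) = 181.33/(17.2 × 10) = 1.054 m

h = 1.05 m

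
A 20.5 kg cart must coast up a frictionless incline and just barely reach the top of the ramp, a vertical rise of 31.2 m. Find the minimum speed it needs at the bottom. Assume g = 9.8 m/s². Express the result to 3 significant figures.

v = 24.7 m/s

At the top it is momentarily at rest, so all KE converts to PE: ½mv² = mgh
v = √(2gh) = √(2 × 9.8 × 31.2) = 24.73 m/s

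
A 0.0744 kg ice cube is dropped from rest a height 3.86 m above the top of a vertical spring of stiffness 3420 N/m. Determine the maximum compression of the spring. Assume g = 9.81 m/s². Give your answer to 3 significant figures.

Let x be the compression. The total drop is H + x, and the cube is instantaneously at rest at max compression, so energy conservation gives:
mg(H + x) = ½kx²
½(3420)x² − (0.0744)(9.81)x − (0.0744)(9.81)(3.86) = 0
1710x² − 0.7299x − 2.817 = 0
x = [0.7299 + √(0.5327 + 19270)]/(2 × 1710) = 0.04080 m

x = 0.0408 m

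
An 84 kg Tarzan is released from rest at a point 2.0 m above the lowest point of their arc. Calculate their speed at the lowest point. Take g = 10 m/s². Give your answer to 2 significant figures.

v = 6.3 m/s

By conservation of mechanical energy, mgh = ½mv²
v = √(2gh) = √(2 × 10 × 2.0) = √40.000 = 6.325 m/s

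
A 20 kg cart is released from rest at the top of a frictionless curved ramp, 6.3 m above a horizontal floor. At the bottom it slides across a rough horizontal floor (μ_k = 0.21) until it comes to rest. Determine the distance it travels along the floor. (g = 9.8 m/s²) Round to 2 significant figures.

Energy at the top = energy at the end + work done against friction:
At rest all PE has been dissipated by friction: mgh = μ_k m g d
d = h/μ_k = 6.3/0.21 = 30.00 m

d = 30 m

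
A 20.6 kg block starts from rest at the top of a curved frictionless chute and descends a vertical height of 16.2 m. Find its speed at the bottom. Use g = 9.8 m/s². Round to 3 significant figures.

v = 17.8 m/s

By conservation of mechanical energy, mgh = ½mv²
v = √(2gh) = √(2 × 9.8 × 16.2) = √317.52 = 17.82 m/s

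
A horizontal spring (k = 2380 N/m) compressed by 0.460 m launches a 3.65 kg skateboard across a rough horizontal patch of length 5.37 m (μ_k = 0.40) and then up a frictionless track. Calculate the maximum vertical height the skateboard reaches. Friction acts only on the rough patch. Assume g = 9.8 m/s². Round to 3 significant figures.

Spring energy: E₀ = ½kx² = ½(2380)(0.460)² = 251.80 J
Friction: W_f = μ_k mg d = (0.40)(3.65)(9.8)(5.37) = 76.83 J
Energy at base of ramp: E = 251.80 − 76.83 = 174.97 J
At max height all remaining energy is PE: mgh = E ⇒ h = E/(mg) = 174.97/(3.65 × 9.8) = 4.892 m

h = 4.89 m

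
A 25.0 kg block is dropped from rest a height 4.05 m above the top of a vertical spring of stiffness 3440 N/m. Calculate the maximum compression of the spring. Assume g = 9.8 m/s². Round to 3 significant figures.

x = 0.834 m

Measuring PE from the top of the relaxed spring, at max compression the block has dropped H + x with zero KE, so:
mg(H + x) = ½kx²
½(3440)x² − (25.0)(9.8)x − (25.0)(9.8)(4.05) = 0
1720x² − 245.0x − 992.3 = 0
x = [245.0 + √(60025 + 6.8267e+06)]/(2 × 1720) = 0.8341 m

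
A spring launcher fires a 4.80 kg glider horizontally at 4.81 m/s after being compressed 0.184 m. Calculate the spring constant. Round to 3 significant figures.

k = 3280 N/m

Spring PE at full compression equals KE at release: ½kx² = ½mv²
k = mv²/x² = (4.80)(4.81)²/(0.184)² = 3280 N/m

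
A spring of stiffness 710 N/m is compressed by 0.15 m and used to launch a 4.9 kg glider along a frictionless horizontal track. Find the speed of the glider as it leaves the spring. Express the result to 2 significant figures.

The glider leaves the spring when the spring is at natural length, so ½kx² = ½mv²
v = x√(k/m) = 0.15 × √(710/4.9) = 1.806 m/s

v = 1.8 m/s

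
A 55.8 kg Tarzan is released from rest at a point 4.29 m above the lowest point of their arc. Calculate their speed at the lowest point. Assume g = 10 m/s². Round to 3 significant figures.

Equating total energy at the two states: mgh = ½mv²
The mass cancels from both sides.
v = √(2gh) = √(2 × 10 × 4.29) = √85.800 = 9.263 m/s

v = 9.26 m/s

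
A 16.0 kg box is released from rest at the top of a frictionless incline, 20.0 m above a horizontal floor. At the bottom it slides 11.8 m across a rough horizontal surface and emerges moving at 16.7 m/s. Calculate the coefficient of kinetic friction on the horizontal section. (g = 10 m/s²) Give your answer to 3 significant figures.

Energy bookkeeping (friction removes W_f = μ_k N d):
mgh = ½mv² + μ_k m g d
mgh = 3200.0 J; ½mv² = 2231.1 J
W_f = 3200.0 − 2231.1 = 968.9 J
μ_k = W_f/(mg·d) = 968.9/(160.0 × 11.8) = 0.5132

μ_k = 0.513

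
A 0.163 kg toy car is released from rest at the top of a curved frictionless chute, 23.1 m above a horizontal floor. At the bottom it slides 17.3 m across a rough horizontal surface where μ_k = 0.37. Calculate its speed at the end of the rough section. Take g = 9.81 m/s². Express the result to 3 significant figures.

v = 18.1 m/s

Energy at the top = energy at the end + work done against friction:
mgh = ½mv² + μ_k m g d
W_f = μ_k mg d = (0.37)(0.163)(9.81)(17.3) = 10.24 J
½mv² = mgh − W_f = 36.938 − 10.24 = 26.702 J
v = √(2 × 26.702/0.163) = 18.10 m/s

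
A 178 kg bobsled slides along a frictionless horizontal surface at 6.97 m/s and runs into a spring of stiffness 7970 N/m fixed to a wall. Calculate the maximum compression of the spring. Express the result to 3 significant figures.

x = 1.04 m

At max compression the bobsled is momentarily at rest: ½mv² = ½kx²
x = v√(m/k) = 6.97 × √(178/7970) = 1.042 m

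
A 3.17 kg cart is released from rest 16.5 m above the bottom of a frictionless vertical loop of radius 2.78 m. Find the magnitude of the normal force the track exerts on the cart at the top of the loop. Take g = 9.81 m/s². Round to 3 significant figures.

N = 214 N

Energy from release to top (height 2r): mgh = ½mv_top² + mg(2r)
v_top² = 2g(h − 2r) = 2(9.81)(16.5 − 5.560) = 214.64 m²/s²
At the top, both N and weight point toward the centre: N + mg = mv_top²/r
N = m(v_top²/r − g) = 3.17(214.64/2.78 − 9.81) = 213.7 N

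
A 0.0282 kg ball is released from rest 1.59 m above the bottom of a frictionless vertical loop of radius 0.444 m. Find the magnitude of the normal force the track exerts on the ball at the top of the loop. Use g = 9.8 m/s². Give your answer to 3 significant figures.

Energy from release to top (height 2r): mgh = ½mv_top² + mg(2r)
v_top² = 2g(h − 2r) = 2(9.8)(1.59 − 0.8880) = 13.759 m²/s²
At the top, both N and weight point toward the centre: N + mg = mv_top²/r
N = m(v_top²/r − g) = 0.0282(13.759/0.444 − 9.8) = 0.5975 N

N = 0.598 N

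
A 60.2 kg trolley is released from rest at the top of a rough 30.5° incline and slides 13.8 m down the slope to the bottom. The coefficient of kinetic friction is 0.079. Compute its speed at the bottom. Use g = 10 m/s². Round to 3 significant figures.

Taking the bottom as reference, mgh = ½mv² + μ_k N L with h = L sinθ, N = mg cosθ:
mgh = mgL sinθ = (60.2)(10)(13.8)sin30.5° = 4216.4 J
W_f = μ_k mg cosθ · L = (0.079)(60.2)(10)cos30.5°·13.8 = 565.5 J
½mv² = 4216.4 − 565.5 = 3650.9 J
v = √(2 × 3650.9/60.2) = 11.01 m/s

v = 11.0 m/s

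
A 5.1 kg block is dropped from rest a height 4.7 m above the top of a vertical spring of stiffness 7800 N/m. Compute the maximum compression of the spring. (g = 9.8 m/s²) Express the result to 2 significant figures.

x = 0.25 m

Measuring PE from the top of the relaxed spring, at max compression the block has dropped H + x with zero KE, so:
mg(H + x) = ½kx²
½(7800)x² − (5.1)(9.8)x − (5.1)(9.8)(4.7) = 0
3900x² − 49.98x − 234.9 = 0
x = [49.98 + √(2498 + 3.6645e+06)]/(2 × 3900) = 0.2519 m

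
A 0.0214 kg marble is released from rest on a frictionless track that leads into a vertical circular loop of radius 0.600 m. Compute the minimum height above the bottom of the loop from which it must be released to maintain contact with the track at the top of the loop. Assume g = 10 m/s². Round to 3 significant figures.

At the top, for minimum speed gravity alone supplies the centripetal force: mg = mv_top²/r ⇒ v_top² = gr = 6.000 m²/s²
Energy conservation from release height h to the top (height 2r): mgh = ½mv_top² + mg(2r)
h = v_top²/(2g) + 2r = r/2 + 2r = 5r/2 = 1.500 m

h = 1.50 m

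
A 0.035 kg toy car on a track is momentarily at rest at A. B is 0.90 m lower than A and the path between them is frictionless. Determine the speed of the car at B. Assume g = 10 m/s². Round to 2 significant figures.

v = 4.2 m/s

Equating total energy at the two states: mgh = ½mv²
v = √(2gh) = √(2 × 10 × 0.90) = √18.000 = 4.243 m/s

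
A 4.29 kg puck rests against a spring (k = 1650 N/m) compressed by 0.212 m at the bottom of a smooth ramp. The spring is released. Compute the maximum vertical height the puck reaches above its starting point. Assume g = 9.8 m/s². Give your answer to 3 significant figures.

h = 0.882 m

Energy conservation from release to the highest point: ½kx² = mgh
h = kx²/(2mg) = (1650)(0.212)²/(2 × 4.29 × 9.8) = 0.8819 m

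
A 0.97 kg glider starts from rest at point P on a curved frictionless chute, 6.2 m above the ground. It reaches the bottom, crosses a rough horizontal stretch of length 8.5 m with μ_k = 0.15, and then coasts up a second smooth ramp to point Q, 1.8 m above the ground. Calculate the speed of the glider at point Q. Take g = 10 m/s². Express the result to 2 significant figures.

v = 7.9 m/s

Energy at P: mgh₁ = (0.97)(10)(6.2) = 60.140 J
Friction loss: W_f = μ_k mg d = 12.37 J
At Q: ½mv² + mgh₂ = mgh₁ − W_f
½mv² = 60.140 − 12.37 − 17.460 = 30.312 J
v = √(2 × 30.312/0.97) = 7.906 m/s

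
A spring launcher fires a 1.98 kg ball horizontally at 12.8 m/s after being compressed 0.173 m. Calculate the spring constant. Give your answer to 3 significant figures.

k = 10800 N/m

Energy stored in the spring equals the launch KE: ½kx² = ½mv²
k = mv²/x² = (1.98)(12.8)²/(0.173)² = 10839 N/m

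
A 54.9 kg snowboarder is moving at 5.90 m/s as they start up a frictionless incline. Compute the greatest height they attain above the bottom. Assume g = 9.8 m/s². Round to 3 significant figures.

h = 1.78 m

Setting KE at the bottom equal to PE gained: ½mv² = mgh
h = v²/(2g) = 5.90²/(2 × 9.8) = 1.776 m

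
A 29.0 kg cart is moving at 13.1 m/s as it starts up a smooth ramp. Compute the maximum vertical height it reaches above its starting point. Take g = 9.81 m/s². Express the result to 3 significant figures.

Setting KE at the bottom equal to PE gained: ½mv² = mgh
h = v²/(2g) = 13.1²/(2 × 9.81) = 8.747 m

h = 8.75 m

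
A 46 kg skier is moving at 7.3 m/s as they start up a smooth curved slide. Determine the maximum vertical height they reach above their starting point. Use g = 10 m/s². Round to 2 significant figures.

By energy conservation, ½mv² = mgh
h = v²/(2g) = 7.3²/(2 × 10) = 2.664 m

h = 2.7 m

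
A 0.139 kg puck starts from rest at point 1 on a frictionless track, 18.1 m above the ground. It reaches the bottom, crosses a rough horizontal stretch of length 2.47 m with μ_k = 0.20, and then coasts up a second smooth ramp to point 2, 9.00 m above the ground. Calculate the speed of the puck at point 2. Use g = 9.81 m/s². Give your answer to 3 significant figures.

v = 13.0 m/s

Energy at 1: mgh₁ = (0.139)(9.81)(18.1) = 24.681 J
Friction loss: W_f = μ_k mg d = 0.6736 J
At 2: ½mv² + mgh₂ = mgh₁ − W_f
½mv² = 24.681 − 0.6736 − 12.272 = 11.735 J
v = √(2 × 11.735/0.139) = 12.99 m/s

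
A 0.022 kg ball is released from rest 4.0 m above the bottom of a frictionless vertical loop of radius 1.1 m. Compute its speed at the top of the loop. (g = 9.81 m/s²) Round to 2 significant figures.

Energy conservation: mgh = ½mv_top² + mg(2r)
v_top² = 2g(h − 2r) = 2(9.81)(4.0 − 2.200) = 35.32
v_top = 5.943 m/s

v = 5.9 m/s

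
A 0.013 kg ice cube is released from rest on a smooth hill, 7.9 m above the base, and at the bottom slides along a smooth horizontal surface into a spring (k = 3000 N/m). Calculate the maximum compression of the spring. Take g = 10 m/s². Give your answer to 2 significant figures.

x = 0.026 m

Energy conservation (no friction) from release to max compression: mgh = ½kx²
x = √(2mgh/k) = √(2 × 0.013 × 10 × 7.9 / 3000) = 0.02617 m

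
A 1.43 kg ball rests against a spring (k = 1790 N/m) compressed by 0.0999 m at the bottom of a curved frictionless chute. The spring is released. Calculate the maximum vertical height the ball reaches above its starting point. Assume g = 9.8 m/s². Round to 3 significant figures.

At maximum height the ball is at rest, so ½kx² = mgh
h = kx²/(2mg) = (1790)(0.0999)²/(2 × 1.43 × 9.8) = 0.6374 m

h = 0.637 m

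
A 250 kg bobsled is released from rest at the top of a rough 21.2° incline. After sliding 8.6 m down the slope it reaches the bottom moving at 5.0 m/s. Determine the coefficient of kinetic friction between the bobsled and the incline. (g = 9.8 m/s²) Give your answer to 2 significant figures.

μ_k = 0.23

mgh = ½mv² + μ_k (mg cosθ) L, with h = L sinθ
mgL sinθ = 7619.4 J; ½mv² = 3125.0 J
W_f = 7619.4 − 3125.0 = 4494 J
μ_k = W_f/(mg cosθ · L) = 4494/(2284 × 8.6) = 0.2288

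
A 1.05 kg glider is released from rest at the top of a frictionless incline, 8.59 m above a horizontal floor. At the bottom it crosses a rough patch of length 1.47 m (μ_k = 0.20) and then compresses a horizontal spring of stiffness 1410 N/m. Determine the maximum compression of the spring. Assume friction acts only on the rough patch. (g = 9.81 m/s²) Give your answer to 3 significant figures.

x = 0.348 m

Initial energy: E₁ = mgh = (1.05)(9.81)(8.59) = 88.481 J
Friction removes W_f = μ_k mg d = (0.20)(1.05)(9.81)(1.47) = 3.028 J
Energy reaching the spring: E = 88.481 − 3.028 = 85.453 J
At max compression ½kx² = E ⇒ x = √(2E/k) = √(2 × 85.453/1410) = 0.3482 m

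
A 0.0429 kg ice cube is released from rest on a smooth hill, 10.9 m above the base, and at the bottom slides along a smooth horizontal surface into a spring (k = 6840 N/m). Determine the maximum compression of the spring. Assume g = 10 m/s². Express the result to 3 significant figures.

x = 0.0370 m

Gravitational PE at the top equals spring PE at max compression: mgh = ½kx²
x = √(2mgh/k) = √(2 × 0.0429 × 10 × 10.9 / 6840) = 0.03698 m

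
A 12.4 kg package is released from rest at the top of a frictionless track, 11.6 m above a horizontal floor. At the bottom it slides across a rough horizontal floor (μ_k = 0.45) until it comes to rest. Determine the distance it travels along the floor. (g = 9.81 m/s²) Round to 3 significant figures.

Energy bookkeeping (friction removes W_f = μ_k N d):
At rest all PE has been dissipated by friction: mgh = μ_k m g d
d = h/μ_k = 11.6/0.45 = 25.78 m

d = 25.8 m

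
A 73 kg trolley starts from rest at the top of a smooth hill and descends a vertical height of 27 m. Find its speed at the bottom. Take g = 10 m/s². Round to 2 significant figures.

Equating total energy at the two states: mgh = ½mv²
v = √(2gh) = √(2 × 10 × 27) = √540.00 = 23.24 m/s

v = 23 m/s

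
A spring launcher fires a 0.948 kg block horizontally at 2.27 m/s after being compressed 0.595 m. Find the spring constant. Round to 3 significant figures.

Spring PE at full compression equals KE at release: ½kx² = ½mv²
k = mv²/x² = (0.948)(2.27)²/(0.595)² = 13.80 N/m

k = 13.8 N/m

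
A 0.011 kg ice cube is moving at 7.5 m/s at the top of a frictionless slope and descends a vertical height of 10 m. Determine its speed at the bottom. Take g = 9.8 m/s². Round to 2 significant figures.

v = 16 m/s

Equating total energy at the two states: ½mv₀² + mgh = ½mv²
v² = v₀² + 2gh = (7.5)² + 2(9.8)(10) = 252.25
v = √252.25 = 15.88 m/s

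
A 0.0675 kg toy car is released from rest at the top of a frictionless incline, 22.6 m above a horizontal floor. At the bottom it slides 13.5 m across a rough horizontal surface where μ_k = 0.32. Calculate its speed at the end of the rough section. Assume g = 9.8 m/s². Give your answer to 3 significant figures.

Energy bookkeeping (friction removes W_f = μ_k N d):
mgh = ½mv² + μ_k m g d
W_f = μ_k mg d = (0.32)(0.0675)(9.8)(13.5) = 2.858 J
½mv² = mgh − W_f = 14.950 − 2.858 = 12.092 J
v = √(2 × 12.092/0.0675) = 18.93 m/s

v = 18.9 m/s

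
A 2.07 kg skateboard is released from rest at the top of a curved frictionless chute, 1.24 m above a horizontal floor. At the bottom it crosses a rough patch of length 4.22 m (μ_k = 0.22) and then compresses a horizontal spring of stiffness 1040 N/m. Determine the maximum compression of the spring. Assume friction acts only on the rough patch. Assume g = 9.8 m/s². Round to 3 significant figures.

Initial energy: E₁ = mgh = (2.07)(9.8)(1.24) = 25.155 J
Friction removes W_f = μ_k mg d = (0.22)(2.07)(9.8)(4.22) = 18.83 J
Energy reaching the spring: E = 25.155 − 18.83 = 6.3211 J
At max compression ½kx² = E ⇒ x = √(2E/k) = √(2 × 6.3211/1040) = 0.1103 m

x = 0.110 m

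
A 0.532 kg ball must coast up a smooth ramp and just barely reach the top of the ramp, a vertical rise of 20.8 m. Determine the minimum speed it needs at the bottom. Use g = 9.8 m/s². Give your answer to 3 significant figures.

At the top it is momentarily at rest, so all KE converts to PE: ½mv² = mgh
v = √(2gh) = √(2 × 9.8 × 20.8) = 20.19 m/s

v = 20.2 m/s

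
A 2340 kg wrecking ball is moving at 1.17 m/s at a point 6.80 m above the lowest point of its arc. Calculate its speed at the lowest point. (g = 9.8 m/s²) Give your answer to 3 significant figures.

v = 11.6 m/s

Energy conservation between the two points: ½mv₀² + mgh = ½mv²
The mass cancels from both sides.
v² = v₀² + 2gh = (1.17)² + 2(9.8)(6.80) = 134.65
v = √134.65 = 11.60 m/s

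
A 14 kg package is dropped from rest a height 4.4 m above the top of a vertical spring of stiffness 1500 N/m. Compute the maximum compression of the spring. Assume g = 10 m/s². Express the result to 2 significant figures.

x = 1.0 m

Take the reference level at the top of the uncompressed spring. At max compression the package has fallen H + x and is momentarily at rest:
mg(H + x) = ½kx²
½(1500)x² − (14)(10)x − (14)(10)(4.4) = 0
750.0x² − 140.0x − 616.0 = 0
x = [140.0 + √(19600 + 1.8480e+06)]/(2 × 750.0) = 1.004 m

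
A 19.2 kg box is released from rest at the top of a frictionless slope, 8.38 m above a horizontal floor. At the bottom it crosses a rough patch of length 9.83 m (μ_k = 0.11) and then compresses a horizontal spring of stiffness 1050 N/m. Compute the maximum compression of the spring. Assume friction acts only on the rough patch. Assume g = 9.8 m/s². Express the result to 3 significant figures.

x = 1.62 m

Initial energy: E₁ = mgh = (19.2)(9.8)(8.38) = 1576.8 J
Friction removes W_f = μ_k mg d = (0.11)(19.2)(9.8)(9.83) = 203.5 J
Energy reaching the spring: E = 1576.8 − 203.5 = 1373.3 J
At max compression ½kx² = E ⇒ x = √(2E/k) = √(2 × 1373.3/1050) = 1.617 m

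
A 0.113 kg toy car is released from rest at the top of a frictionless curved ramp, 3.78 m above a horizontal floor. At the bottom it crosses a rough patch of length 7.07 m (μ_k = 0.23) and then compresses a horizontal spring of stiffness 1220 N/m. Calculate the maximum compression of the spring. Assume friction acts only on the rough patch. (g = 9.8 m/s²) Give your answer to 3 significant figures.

Initial energy: E₁ = mgh = (0.113)(9.8)(3.78) = 4.1860 J
Friction removes W_f = μ_k mg d = (0.23)(0.113)(9.8)(7.07) = 1.801 J
Energy reaching the spring: E = 4.1860 − 1.801 = 2.3852 J
At max compression ½kx² = E ⇒ x = √(2E/k) = √(2 × 2.3852/1220) = 0.06253 m

x = 0.0625 m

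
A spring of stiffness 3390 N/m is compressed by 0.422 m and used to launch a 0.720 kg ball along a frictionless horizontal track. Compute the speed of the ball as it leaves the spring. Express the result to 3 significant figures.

Conservation of energy: ½kx² = ½mv²
v = x√(k/m) = 0.422 × √(3390/0.720) = 28.96 m/s

v = 29.0 m/s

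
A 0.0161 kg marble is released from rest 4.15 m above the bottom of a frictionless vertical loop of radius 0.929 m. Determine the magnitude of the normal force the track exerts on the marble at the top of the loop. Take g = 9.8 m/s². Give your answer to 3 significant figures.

N = 0.621 N

Energy from release to top (height 2r): mgh = ½mv_top² + mg(2r)
v_top² = 2g(h − 2r) = 2(9.8)(4.15 − 1.858) = 44.923 m²/s²
At the top, both N and weight point toward the centre: N + mg = mv_top²/r
N = m(v_top²/r − g) = 0.0161(44.923/0.929 − 9.8) = 0.6208 N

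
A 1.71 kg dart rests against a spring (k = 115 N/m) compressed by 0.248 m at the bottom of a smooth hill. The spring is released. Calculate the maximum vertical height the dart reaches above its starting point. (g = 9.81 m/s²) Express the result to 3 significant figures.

h = 0.211 m

At maximum height the dart is at rest, so ½kx² = mgh
h = kx²/(2mg) = (115)(0.248)²/(2 × 1.71 × 9.81) = 0.2108 m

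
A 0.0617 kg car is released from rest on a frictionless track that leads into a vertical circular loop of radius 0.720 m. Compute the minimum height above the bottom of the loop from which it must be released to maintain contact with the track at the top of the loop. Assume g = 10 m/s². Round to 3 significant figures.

At the top, for minimum speed gravity alone supplies the centripetal force: mg = mv_top²/r ⇒ v_top² = gr = 7.200 m²/s²
Energy conservation from release height h to the top (height 2r): mgh = ½mv_top² + mg(2r)
h = v_top²/(2g) + 2r = r/2 + 2r = 5r/2 = 1.800 m

h = 1.80 m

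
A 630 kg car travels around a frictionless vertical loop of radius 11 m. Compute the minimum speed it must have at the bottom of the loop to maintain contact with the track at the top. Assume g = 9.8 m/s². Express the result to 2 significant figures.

v = 23 m/s

At the top: mg = mv_top²/r ⇒ v_top² = gr = 107.8 m²/s²
Energy from bottom to top (height 2r): ½mv_bot² = ½mv_top² + mg(2r)
v_bot² = gr + 4gr = 5gr = 539.0
v_bot = √(5gr) = 23.22 m/s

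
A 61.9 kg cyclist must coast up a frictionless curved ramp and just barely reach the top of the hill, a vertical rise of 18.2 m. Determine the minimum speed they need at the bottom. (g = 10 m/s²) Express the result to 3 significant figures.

v = 19.1 m/s

At the top they are momentarily at rest, so all KE converts to PE: ½mv² = mgh
v = √(2gh) = √(2 × 10 × 18.2) = 19.08 m/s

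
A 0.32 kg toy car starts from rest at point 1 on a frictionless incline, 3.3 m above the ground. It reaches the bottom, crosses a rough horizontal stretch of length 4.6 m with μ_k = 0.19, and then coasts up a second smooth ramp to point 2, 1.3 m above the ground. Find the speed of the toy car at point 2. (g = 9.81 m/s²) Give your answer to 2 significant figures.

v = 4.7 m/s

Energy at 1: mgh₁ = (0.32)(9.81)(3.3) = 10.359 J
Friction loss: W_f = μ_k mg d = 2.744 J
At 2: ½mv² + mgh₂ = mgh₁ − W_f
½mv² = 10.359 − 2.744 − 4.0810 = 3.5347 J
v = √(2 × 3.5347/0.32) = 4.700 m/s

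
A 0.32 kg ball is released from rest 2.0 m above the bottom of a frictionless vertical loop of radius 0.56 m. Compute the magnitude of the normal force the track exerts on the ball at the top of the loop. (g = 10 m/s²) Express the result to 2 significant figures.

Energy from release to top (height 2r): mgh = ½mv_top² + mg(2r)
v_top² = 2g(h − 2r) = 2(10)(2.0 − 1.120) = 17.600 m²/s²
At the top, both N and weight point toward the centre: N + mg = mv_top²/r
N = m(v_top²/r − g) = 0.32(17.600/0.56 − 10) = 6.857 N

N = 6.9 N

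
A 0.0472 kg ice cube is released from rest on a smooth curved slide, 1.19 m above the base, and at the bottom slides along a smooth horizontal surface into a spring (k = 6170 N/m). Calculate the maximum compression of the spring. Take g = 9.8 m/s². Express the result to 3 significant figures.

At max compression the cube is momentarily at rest: mgh = ½kx²
x = √(2mgh/k) = √(2 × 0.0472 × 9.8 × 1.19 / 6170) = 0.01336 m

x = 0.0134 m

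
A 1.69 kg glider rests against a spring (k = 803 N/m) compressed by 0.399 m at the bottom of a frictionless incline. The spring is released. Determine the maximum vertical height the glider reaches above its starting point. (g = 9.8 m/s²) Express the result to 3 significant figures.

h = 3.86 m

Energy conservation from release to the highest point: ½kx² = mgh
h = kx²/(2mg) = (803)(0.399)²/(2 × 1.69 × 9.8) = 3.859 m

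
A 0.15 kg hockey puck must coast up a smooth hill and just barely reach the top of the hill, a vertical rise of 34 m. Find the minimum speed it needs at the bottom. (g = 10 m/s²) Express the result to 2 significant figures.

At the top it is momentarily at rest, so all KE converts to PE: ½mv² = mgh
v = √(2gh) = √(2 × 10 × 34) = 26.08 m/s

v = 26 m/s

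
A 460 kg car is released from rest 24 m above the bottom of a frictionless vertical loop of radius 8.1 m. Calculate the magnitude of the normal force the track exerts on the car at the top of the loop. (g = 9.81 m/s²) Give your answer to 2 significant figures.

N = 4200 N

Energy from release to top (height 2r): mgh = ½mv_top² + mg(2r)
v_top² = 2g(h − 2r) = 2(9.81)(24 − 16.20) = 153.04 m²/s²
At the top, both N and weight point toward the centre: N + mg = mv_top²/r
N = m(v_top²/r − g) = 460(153.04/8.1 − 9.81) = 4178 N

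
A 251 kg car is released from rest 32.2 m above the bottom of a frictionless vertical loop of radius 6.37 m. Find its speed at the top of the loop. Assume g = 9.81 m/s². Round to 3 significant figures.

Energy conservation: mgh = ½mv_top² + mg(2r)
v_top² = 2g(h − 2r) = 2(9.81)(32.2 − 12.74) = 381.8
v_top = 19.54 m/s

v = 19.5 m/s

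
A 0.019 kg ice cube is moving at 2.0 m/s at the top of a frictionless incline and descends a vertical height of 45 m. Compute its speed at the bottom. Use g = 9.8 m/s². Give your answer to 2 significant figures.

v = 30 m/s

Equating total energy at the two states: ½mv₀² + mgh = ½mv²
v² = v₀² + 2gh = (2.0)² + 2(9.8)(45) = 886.00
v = √886.00 = 29.77 m/s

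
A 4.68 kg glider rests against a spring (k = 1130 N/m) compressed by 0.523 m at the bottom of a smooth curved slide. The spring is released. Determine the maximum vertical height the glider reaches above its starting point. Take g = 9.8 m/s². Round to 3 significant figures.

h = 3.37 m

At maximum height the glider is at rest, so ½kx² = mgh
h = kx²/(2mg) = (1130)(0.523)²/(2 × 4.68 × 9.8) = 3.370 m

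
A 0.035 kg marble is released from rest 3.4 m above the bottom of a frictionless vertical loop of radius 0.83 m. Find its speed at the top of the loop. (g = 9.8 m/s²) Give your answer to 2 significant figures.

Energy conservation: mgh = ½mv_top² + mg(2r)
v_top² = 2g(h − 2r) = 2(9.8)(3.4 − 1.660) = 34.10
v_top = 5.840 m/s

v = 5.8 m/s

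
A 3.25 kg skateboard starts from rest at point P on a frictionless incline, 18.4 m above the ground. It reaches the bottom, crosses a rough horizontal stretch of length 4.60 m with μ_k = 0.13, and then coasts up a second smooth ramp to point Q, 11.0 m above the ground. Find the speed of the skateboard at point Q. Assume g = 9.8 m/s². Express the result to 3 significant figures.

v = 11.5 m/s

Energy at P: mgh₁ = (3.25)(9.8)(18.4) = 586.04 J
Friction loss: W_f = μ_k mg d = 19.05 J
At Q: ½mv² + mgh₂ = mgh₁ − W_f
½mv² = 586.04 − 19.05 − 350.35 = 216.64 J
v = √(2 × 216.64/3.25) = 11.55 m/s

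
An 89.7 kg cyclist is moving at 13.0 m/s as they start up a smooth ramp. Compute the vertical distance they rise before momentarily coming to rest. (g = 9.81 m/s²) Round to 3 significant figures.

h = 8.61 m

Setting KE at the bottom equal to PE gained: ½mv² = mgh
h = v²/(2g) = 13.0²/(2 × 9.81) = 8.614 m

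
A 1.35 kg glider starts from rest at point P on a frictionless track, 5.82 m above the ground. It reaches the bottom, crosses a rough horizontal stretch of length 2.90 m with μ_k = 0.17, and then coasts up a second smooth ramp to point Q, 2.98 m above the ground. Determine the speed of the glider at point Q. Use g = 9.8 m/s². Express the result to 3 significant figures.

v = 6.78 m/s

Energy at P: mgh₁ = (1.35)(9.8)(5.82) = 76.999 J
Friction loss: W_f = μ_k mg d = 6.522 J
At Q: ½mv² + mgh₂ = mgh₁ − W_f
½mv² = 76.999 − 6.522 − 39.425 = 31.051 J
v = √(2 × 31.051/1.35) = 6.782 m/s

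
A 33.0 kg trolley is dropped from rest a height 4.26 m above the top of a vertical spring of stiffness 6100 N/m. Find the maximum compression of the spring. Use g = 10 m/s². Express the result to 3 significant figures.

Let x be the compression. The total drop is H + x, and the trolley is instantaneously at rest at max compression, so energy conservation gives:
mg(H + x) = ½kx²
½(6100)x² − (33.0)(10)x − (33.0)(10)(4.26) = 0
3050x² − 330.0x − 1406 = 0
x = [330.0 + √(108900 + 1.7151e+07)]/(2 × 3050) = 0.7352 m

x = 0.735 m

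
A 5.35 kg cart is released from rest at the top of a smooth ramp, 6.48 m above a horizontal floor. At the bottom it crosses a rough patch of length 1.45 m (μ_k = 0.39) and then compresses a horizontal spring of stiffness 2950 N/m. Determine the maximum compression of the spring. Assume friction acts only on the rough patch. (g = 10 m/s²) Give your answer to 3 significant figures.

x = 0.463 m

Initial energy: E₁ = mgh = (5.35)(10)(6.48) = 346.68 J
Friction removes W_f = μ_k mg d = (0.39)(5.35)(10)(1.45) = 30.25 J
Energy reaching the spring: E = 346.68 − 30.25 = 316.43 J
At max compression ½kx² = E ⇒ x = √(2E/k) = √(2 × 316.43/2950) = 0.4632 m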